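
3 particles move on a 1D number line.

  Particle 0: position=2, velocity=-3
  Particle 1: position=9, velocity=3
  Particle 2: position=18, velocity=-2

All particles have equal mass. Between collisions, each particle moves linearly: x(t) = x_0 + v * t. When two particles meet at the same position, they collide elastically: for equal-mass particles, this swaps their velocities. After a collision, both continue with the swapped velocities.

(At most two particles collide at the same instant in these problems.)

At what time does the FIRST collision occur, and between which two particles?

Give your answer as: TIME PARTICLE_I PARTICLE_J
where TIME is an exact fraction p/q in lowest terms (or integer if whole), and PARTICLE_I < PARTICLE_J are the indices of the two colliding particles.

Pair (0,1): pos 2,9 vel -3,3 -> not approaching (rel speed -6 <= 0)
Pair (1,2): pos 9,18 vel 3,-2 -> gap=9, closing at 5/unit, collide at t=9/5
Earliest collision: t=9/5 between 1 and 2

Answer: 9/5 1 2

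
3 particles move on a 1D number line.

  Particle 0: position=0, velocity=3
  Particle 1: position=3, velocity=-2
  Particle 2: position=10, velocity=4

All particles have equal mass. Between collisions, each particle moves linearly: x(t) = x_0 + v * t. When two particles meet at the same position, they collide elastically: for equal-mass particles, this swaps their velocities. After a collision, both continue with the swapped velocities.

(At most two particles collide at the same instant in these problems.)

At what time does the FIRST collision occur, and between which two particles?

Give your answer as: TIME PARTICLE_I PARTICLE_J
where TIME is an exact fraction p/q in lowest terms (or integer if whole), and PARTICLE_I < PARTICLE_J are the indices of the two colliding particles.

Answer: 3/5 0 1

Derivation:
Pair (0,1): pos 0,3 vel 3,-2 -> gap=3, closing at 5/unit, collide at t=3/5
Pair (1,2): pos 3,10 vel -2,4 -> not approaching (rel speed -6 <= 0)
Earliest collision: t=3/5 between 0 and 1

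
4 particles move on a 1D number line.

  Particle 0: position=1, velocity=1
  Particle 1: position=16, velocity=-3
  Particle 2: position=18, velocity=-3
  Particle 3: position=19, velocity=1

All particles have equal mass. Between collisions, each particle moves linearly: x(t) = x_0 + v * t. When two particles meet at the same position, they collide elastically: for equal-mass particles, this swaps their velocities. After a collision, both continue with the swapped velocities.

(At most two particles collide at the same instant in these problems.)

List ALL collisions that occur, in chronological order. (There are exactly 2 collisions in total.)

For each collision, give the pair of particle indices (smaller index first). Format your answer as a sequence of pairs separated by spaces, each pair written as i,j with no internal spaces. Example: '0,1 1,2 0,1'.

Collision at t=15/4: particles 0 and 1 swap velocities; positions: p0=19/4 p1=19/4 p2=27/4 p3=91/4; velocities now: v0=-3 v1=1 v2=-3 v3=1
Collision at t=17/4: particles 1 and 2 swap velocities; positions: p0=13/4 p1=21/4 p2=21/4 p3=93/4; velocities now: v0=-3 v1=-3 v2=1 v3=1

Answer: 0,1 1,2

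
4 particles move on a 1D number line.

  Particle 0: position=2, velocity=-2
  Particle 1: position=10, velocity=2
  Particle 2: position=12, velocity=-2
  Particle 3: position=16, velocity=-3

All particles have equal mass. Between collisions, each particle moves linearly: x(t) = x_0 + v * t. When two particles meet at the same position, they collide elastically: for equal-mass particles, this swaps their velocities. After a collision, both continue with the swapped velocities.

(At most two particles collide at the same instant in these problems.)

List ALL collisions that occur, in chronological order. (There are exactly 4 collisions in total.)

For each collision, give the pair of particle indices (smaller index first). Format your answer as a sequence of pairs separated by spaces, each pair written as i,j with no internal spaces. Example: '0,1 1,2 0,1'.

Collision at t=1/2: particles 1 and 2 swap velocities; positions: p0=1 p1=11 p2=11 p3=29/2; velocities now: v0=-2 v1=-2 v2=2 v3=-3
Collision at t=6/5: particles 2 and 3 swap velocities; positions: p0=-2/5 p1=48/5 p2=62/5 p3=62/5; velocities now: v0=-2 v1=-2 v2=-3 v3=2
Collision at t=4: particles 1 and 2 swap velocities; positions: p0=-6 p1=4 p2=4 p3=18; velocities now: v0=-2 v1=-3 v2=-2 v3=2
Collision at t=14: particles 0 and 1 swap velocities; positions: p0=-26 p1=-26 p2=-16 p3=38; velocities now: v0=-3 v1=-2 v2=-2 v3=2

Answer: 1,2 2,3 1,2 0,1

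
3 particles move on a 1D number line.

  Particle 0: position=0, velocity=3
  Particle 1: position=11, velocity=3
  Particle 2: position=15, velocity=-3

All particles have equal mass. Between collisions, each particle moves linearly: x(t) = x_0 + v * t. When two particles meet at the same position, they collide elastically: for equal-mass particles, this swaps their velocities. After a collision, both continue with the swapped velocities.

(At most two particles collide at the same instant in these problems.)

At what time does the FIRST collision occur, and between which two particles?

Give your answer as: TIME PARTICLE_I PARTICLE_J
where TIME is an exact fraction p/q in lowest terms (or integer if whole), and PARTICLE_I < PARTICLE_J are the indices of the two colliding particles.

Answer: 2/3 1 2

Derivation:
Pair (0,1): pos 0,11 vel 3,3 -> not approaching (rel speed 0 <= 0)
Pair (1,2): pos 11,15 vel 3,-3 -> gap=4, closing at 6/unit, collide at t=2/3
Earliest collision: t=2/3 between 1 and 2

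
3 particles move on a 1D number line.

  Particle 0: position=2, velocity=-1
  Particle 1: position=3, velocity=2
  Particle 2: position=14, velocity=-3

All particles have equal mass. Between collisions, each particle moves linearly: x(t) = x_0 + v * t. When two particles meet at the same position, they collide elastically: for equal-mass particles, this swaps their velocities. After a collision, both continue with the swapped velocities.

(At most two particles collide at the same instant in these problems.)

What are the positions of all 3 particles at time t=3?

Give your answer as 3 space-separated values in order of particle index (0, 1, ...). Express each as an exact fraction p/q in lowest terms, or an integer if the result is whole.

Answer: -1 5 9

Derivation:
Collision at t=11/5: particles 1 and 2 swap velocities; positions: p0=-1/5 p1=37/5 p2=37/5; velocities now: v0=-1 v1=-3 v2=2
Advance to t=3 (no further collisions before then); velocities: v0=-1 v1=-3 v2=2; positions = -1 5 9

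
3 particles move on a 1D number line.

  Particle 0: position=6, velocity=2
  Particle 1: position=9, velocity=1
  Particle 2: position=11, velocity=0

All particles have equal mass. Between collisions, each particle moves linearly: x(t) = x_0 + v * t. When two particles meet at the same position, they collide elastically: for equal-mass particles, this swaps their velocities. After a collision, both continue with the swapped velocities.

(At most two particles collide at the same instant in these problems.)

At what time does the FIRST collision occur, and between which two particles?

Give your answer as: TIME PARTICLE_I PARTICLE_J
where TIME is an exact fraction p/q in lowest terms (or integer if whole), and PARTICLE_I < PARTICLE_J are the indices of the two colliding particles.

Pair (0,1): pos 6,9 vel 2,1 -> gap=3, closing at 1/unit, collide at t=3
Pair (1,2): pos 9,11 vel 1,0 -> gap=2, closing at 1/unit, collide at t=2
Earliest collision: t=2 between 1 and 2

Answer: 2 1 2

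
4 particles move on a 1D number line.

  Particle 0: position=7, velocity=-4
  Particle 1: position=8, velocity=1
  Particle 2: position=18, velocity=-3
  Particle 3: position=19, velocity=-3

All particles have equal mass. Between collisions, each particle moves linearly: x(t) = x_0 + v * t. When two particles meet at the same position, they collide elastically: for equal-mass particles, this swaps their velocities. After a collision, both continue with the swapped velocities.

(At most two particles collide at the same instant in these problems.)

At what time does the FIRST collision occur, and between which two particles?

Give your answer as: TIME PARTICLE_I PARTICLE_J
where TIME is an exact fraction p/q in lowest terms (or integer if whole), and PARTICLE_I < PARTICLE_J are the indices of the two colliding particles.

Pair (0,1): pos 7,8 vel -4,1 -> not approaching (rel speed -5 <= 0)
Pair (1,2): pos 8,18 vel 1,-3 -> gap=10, closing at 4/unit, collide at t=5/2
Pair (2,3): pos 18,19 vel -3,-3 -> not approaching (rel speed 0 <= 0)
Earliest collision: t=5/2 between 1 and 2

Answer: 5/2 1 2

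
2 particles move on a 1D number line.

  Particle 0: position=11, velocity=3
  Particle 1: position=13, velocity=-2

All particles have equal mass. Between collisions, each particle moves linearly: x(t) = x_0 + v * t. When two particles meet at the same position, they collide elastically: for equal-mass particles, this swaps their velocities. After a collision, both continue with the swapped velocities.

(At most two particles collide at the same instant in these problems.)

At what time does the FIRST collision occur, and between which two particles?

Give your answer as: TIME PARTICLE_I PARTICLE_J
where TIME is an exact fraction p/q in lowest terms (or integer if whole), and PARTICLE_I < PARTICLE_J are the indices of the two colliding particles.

Pair (0,1): pos 11,13 vel 3,-2 -> gap=2, closing at 5/unit, collide at t=2/5
Earliest collision: t=2/5 between 0 and 1

Answer: 2/5 0 1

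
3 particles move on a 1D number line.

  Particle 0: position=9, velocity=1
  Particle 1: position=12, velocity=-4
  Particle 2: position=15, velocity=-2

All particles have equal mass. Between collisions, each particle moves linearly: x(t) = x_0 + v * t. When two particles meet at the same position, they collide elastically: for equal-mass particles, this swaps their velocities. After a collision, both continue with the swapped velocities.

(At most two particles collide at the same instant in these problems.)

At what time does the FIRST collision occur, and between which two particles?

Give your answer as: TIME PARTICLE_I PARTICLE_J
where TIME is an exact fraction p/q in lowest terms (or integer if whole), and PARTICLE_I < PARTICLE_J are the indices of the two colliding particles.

Pair (0,1): pos 9,12 vel 1,-4 -> gap=3, closing at 5/unit, collide at t=3/5
Pair (1,2): pos 12,15 vel -4,-2 -> not approaching (rel speed -2 <= 0)
Earliest collision: t=3/5 between 0 and 1

Answer: 3/5 0 1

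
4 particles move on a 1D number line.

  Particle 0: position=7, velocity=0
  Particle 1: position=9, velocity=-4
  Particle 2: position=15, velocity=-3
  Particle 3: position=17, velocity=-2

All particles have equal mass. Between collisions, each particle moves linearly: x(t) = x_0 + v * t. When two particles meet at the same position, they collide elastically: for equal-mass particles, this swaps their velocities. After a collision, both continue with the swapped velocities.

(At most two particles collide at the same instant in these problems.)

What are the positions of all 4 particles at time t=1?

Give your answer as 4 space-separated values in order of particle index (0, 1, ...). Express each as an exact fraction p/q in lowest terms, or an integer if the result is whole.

Answer: 5 7 12 15

Derivation:
Collision at t=1/2: particles 0 and 1 swap velocities; positions: p0=7 p1=7 p2=27/2 p3=16; velocities now: v0=-4 v1=0 v2=-3 v3=-2
Advance to t=1 (no further collisions before then); velocities: v0=-4 v1=0 v2=-3 v3=-2; positions = 5 7 12 15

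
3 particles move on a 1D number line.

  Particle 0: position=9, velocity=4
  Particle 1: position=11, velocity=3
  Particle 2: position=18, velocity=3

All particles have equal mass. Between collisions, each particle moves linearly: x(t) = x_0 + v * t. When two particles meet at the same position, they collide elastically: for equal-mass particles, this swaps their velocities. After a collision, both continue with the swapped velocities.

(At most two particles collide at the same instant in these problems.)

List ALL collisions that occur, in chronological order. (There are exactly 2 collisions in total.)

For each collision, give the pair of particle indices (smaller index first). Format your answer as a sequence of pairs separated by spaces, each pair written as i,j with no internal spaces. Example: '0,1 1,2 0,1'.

Collision at t=2: particles 0 and 1 swap velocities; positions: p0=17 p1=17 p2=24; velocities now: v0=3 v1=4 v2=3
Collision at t=9: particles 1 and 2 swap velocities; positions: p0=38 p1=45 p2=45; velocities now: v0=3 v1=3 v2=4

Answer: 0,1 1,2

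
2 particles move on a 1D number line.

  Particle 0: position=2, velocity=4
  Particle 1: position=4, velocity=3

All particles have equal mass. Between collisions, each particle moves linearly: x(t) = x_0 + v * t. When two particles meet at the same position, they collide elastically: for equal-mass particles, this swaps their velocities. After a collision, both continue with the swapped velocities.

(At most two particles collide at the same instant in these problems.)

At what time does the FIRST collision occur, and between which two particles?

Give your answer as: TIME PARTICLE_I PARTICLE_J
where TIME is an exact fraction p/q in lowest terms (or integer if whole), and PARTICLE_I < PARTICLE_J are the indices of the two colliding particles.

Pair (0,1): pos 2,4 vel 4,3 -> gap=2, closing at 1/unit, collide at t=2
Earliest collision: t=2 between 0 and 1

Answer: 2 0 1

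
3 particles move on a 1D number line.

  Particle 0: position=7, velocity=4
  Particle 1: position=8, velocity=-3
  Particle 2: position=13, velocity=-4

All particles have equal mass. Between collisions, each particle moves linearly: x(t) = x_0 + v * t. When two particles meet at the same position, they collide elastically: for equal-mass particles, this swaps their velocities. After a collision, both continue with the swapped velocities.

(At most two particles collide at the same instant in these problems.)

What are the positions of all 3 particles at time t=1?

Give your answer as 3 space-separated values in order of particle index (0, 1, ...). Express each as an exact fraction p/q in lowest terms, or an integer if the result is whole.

Answer: 5 9 11

Derivation:
Collision at t=1/7: particles 0 and 1 swap velocities; positions: p0=53/7 p1=53/7 p2=87/7; velocities now: v0=-3 v1=4 v2=-4
Collision at t=3/4: particles 1 and 2 swap velocities; positions: p0=23/4 p1=10 p2=10; velocities now: v0=-3 v1=-4 v2=4
Advance to t=1 (no further collisions before then); velocities: v0=-3 v1=-4 v2=4; positions = 5 9 11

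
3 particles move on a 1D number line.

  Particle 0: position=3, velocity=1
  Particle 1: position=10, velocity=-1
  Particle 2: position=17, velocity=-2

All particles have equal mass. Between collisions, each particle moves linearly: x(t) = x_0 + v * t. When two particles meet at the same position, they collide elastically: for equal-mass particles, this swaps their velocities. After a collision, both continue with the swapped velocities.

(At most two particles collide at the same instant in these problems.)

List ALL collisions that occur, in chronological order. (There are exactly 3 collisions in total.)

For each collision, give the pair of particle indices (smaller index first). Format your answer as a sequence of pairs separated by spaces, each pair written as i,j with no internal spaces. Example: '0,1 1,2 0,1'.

Collision at t=7/2: particles 0 and 1 swap velocities; positions: p0=13/2 p1=13/2 p2=10; velocities now: v0=-1 v1=1 v2=-2
Collision at t=14/3: particles 1 and 2 swap velocities; positions: p0=16/3 p1=23/3 p2=23/3; velocities now: v0=-1 v1=-2 v2=1
Collision at t=7: particles 0 and 1 swap velocities; positions: p0=3 p1=3 p2=10; velocities now: v0=-2 v1=-1 v2=1

Answer: 0,1 1,2 0,1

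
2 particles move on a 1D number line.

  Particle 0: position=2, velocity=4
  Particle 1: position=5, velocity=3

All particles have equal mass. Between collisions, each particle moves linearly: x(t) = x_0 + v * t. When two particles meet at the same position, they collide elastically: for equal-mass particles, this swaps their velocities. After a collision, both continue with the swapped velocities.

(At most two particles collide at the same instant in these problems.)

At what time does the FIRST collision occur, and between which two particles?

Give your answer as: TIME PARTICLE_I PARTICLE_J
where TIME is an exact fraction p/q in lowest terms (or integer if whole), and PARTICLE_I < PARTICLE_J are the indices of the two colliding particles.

Answer: 3 0 1

Derivation:
Pair (0,1): pos 2,5 vel 4,3 -> gap=3, closing at 1/unit, collide at t=3
Earliest collision: t=3 between 0 and 1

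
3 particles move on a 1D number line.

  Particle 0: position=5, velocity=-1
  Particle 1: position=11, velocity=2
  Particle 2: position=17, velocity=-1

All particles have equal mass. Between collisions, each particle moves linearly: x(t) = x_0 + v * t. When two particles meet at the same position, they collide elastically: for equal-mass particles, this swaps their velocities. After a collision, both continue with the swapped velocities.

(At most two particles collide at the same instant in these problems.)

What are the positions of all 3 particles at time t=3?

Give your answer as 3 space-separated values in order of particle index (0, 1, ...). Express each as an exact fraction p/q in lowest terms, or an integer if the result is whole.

Answer: 2 14 17

Derivation:
Collision at t=2: particles 1 and 2 swap velocities; positions: p0=3 p1=15 p2=15; velocities now: v0=-1 v1=-1 v2=2
Advance to t=3 (no further collisions before then); velocities: v0=-1 v1=-1 v2=2; positions = 2 14 17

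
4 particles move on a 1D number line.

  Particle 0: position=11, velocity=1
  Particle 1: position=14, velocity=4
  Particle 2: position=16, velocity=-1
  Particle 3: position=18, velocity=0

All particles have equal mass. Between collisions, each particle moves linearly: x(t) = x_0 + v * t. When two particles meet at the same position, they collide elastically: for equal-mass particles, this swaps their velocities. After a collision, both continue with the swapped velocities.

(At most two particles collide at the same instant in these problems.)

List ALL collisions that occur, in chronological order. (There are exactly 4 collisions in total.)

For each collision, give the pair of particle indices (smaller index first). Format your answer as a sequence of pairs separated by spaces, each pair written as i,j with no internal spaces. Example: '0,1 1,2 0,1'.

Collision at t=2/5: particles 1 and 2 swap velocities; positions: p0=57/5 p1=78/5 p2=78/5 p3=18; velocities now: v0=1 v1=-1 v2=4 v3=0
Collision at t=1: particles 2 and 3 swap velocities; positions: p0=12 p1=15 p2=18 p3=18; velocities now: v0=1 v1=-1 v2=0 v3=4
Collision at t=5/2: particles 0 and 1 swap velocities; positions: p0=27/2 p1=27/2 p2=18 p3=24; velocities now: v0=-1 v1=1 v2=0 v3=4
Collision at t=7: particles 1 and 2 swap velocities; positions: p0=9 p1=18 p2=18 p3=42; velocities now: v0=-1 v1=0 v2=1 v3=4

Answer: 1,2 2,3 0,1 1,2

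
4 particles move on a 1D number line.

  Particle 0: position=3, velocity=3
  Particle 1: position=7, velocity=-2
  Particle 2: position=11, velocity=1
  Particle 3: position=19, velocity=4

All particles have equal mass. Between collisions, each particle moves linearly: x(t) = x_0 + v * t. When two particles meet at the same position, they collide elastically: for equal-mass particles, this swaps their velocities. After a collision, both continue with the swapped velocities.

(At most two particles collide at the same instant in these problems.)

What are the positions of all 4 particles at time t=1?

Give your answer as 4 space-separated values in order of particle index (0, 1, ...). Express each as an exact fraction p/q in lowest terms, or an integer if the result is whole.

Answer: 5 6 12 23

Derivation:
Collision at t=4/5: particles 0 and 1 swap velocities; positions: p0=27/5 p1=27/5 p2=59/5 p3=111/5; velocities now: v0=-2 v1=3 v2=1 v3=4
Advance to t=1 (no further collisions before then); velocities: v0=-2 v1=3 v2=1 v3=4; positions = 5 6 12 23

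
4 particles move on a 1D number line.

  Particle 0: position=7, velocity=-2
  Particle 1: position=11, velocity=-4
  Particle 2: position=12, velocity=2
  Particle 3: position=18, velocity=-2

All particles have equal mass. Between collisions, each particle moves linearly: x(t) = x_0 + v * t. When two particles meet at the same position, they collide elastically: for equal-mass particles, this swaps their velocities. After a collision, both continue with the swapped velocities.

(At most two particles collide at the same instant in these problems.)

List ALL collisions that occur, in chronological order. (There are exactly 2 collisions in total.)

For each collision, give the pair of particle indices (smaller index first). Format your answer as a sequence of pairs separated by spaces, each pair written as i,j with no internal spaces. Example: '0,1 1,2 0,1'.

Answer: 2,3 0,1

Derivation:
Collision at t=3/2: particles 2 and 3 swap velocities; positions: p0=4 p1=5 p2=15 p3=15; velocities now: v0=-2 v1=-4 v2=-2 v3=2
Collision at t=2: particles 0 and 1 swap velocities; positions: p0=3 p1=3 p2=14 p3=16; velocities now: v0=-4 v1=-2 v2=-2 v3=2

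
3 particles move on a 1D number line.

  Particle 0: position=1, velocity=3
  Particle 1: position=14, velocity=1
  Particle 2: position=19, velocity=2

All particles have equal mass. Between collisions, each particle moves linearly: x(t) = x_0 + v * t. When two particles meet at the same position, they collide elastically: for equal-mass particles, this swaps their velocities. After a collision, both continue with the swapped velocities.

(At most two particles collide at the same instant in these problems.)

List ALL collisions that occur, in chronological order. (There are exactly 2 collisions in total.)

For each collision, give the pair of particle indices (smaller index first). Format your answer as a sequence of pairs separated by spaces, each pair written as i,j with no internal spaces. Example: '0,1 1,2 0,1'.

Collision at t=13/2: particles 0 and 1 swap velocities; positions: p0=41/2 p1=41/2 p2=32; velocities now: v0=1 v1=3 v2=2
Collision at t=18: particles 1 and 2 swap velocities; positions: p0=32 p1=55 p2=55; velocities now: v0=1 v1=2 v2=3

Answer: 0,1 1,2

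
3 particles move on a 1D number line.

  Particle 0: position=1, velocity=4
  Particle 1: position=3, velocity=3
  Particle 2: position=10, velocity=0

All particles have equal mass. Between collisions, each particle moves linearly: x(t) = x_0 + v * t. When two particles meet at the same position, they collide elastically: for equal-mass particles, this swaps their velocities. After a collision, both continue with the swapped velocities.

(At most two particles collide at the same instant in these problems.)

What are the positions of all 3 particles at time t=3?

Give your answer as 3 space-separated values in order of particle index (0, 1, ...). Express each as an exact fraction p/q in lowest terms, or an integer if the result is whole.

Answer: 10 12 13

Derivation:
Collision at t=2: particles 0 and 1 swap velocities; positions: p0=9 p1=9 p2=10; velocities now: v0=3 v1=4 v2=0
Collision at t=9/4: particles 1 and 2 swap velocities; positions: p0=39/4 p1=10 p2=10; velocities now: v0=3 v1=0 v2=4
Collision at t=7/3: particles 0 and 1 swap velocities; positions: p0=10 p1=10 p2=31/3; velocities now: v0=0 v1=3 v2=4
Advance to t=3 (no further collisions before then); velocities: v0=0 v1=3 v2=4; positions = 10 12 13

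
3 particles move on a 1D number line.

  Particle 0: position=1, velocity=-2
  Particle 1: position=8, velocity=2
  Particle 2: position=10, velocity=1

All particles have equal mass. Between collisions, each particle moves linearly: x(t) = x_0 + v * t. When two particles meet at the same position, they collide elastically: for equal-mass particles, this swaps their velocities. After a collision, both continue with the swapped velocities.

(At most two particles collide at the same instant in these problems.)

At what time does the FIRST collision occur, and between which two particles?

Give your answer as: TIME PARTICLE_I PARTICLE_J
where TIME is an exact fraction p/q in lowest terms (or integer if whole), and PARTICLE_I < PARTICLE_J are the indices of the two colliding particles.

Answer: 2 1 2

Derivation:
Pair (0,1): pos 1,8 vel -2,2 -> not approaching (rel speed -4 <= 0)
Pair (1,2): pos 8,10 vel 2,1 -> gap=2, closing at 1/unit, collide at t=2
Earliest collision: t=2 between 1 and 2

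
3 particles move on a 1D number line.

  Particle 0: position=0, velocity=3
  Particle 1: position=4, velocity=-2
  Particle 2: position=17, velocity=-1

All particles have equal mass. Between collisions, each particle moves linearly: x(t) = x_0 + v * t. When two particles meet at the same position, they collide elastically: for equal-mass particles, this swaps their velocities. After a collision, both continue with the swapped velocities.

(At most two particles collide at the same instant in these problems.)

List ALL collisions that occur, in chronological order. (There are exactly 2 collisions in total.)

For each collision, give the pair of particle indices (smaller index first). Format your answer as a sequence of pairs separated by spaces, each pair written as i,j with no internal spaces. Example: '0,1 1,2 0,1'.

Answer: 0,1 1,2

Derivation:
Collision at t=4/5: particles 0 and 1 swap velocities; positions: p0=12/5 p1=12/5 p2=81/5; velocities now: v0=-2 v1=3 v2=-1
Collision at t=17/4: particles 1 and 2 swap velocities; positions: p0=-9/2 p1=51/4 p2=51/4; velocities now: v0=-2 v1=-1 v2=3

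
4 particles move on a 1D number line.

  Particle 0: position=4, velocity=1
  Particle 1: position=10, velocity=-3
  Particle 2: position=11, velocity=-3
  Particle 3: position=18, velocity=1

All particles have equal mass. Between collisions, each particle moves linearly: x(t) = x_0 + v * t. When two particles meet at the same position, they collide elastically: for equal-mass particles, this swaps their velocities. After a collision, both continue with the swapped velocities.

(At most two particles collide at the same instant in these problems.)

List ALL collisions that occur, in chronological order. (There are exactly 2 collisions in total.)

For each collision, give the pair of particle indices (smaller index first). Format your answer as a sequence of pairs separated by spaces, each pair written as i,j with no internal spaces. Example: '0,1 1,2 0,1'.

Answer: 0,1 1,2

Derivation:
Collision at t=3/2: particles 0 and 1 swap velocities; positions: p0=11/2 p1=11/2 p2=13/2 p3=39/2; velocities now: v0=-3 v1=1 v2=-3 v3=1
Collision at t=7/4: particles 1 and 2 swap velocities; positions: p0=19/4 p1=23/4 p2=23/4 p3=79/4; velocities now: v0=-3 v1=-3 v2=1 v3=1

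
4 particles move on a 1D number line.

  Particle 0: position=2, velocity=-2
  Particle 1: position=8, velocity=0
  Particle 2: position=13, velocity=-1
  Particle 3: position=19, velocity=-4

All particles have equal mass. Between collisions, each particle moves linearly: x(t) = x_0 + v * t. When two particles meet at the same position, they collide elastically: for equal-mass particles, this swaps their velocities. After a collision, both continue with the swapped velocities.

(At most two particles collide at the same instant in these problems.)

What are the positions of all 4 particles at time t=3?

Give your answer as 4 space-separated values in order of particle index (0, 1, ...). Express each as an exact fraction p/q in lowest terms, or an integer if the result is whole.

Answer: -4 7 8 10

Derivation:
Collision at t=2: particles 2 and 3 swap velocities; positions: p0=-2 p1=8 p2=11 p3=11; velocities now: v0=-2 v1=0 v2=-4 v3=-1
Collision at t=11/4: particles 1 and 2 swap velocities; positions: p0=-7/2 p1=8 p2=8 p3=41/4; velocities now: v0=-2 v1=-4 v2=0 v3=-1
Advance to t=3 (no further collisions before then); velocities: v0=-2 v1=-4 v2=0 v3=-1; positions = -4 7 8 10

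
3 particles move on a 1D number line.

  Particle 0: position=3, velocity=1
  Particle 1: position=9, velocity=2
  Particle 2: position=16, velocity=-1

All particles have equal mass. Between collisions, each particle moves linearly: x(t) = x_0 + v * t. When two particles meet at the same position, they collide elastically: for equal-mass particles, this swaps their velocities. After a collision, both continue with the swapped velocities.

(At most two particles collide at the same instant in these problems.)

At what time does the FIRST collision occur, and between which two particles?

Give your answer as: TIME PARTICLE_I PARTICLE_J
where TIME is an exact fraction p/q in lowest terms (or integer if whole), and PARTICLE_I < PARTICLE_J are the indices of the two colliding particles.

Pair (0,1): pos 3,9 vel 1,2 -> not approaching (rel speed -1 <= 0)
Pair (1,2): pos 9,16 vel 2,-1 -> gap=7, closing at 3/unit, collide at t=7/3
Earliest collision: t=7/3 between 1 and 2

Answer: 7/3 1 2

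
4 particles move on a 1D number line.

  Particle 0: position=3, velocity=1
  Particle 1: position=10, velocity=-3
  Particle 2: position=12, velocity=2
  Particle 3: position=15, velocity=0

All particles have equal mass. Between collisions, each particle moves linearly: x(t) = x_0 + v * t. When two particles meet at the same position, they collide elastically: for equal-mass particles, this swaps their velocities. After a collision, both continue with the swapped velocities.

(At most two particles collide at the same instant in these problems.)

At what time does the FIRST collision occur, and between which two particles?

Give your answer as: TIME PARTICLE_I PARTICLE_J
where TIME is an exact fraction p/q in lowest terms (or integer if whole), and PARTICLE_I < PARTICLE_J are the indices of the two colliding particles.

Answer: 3/2 2 3

Derivation:
Pair (0,1): pos 3,10 vel 1,-3 -> gap=7, closing at 4/unit, collide at t=7/4
Pair (1,2): pos 10,12 vel -3,2 -> not approaching (rel speed -5 <= 0)
Pair (2,3): pos 12,15 vel 2,0 -> gap=3, closing at 2/unit, collide at t=3/2
Earliest collision: t=3/2 between 2 and 3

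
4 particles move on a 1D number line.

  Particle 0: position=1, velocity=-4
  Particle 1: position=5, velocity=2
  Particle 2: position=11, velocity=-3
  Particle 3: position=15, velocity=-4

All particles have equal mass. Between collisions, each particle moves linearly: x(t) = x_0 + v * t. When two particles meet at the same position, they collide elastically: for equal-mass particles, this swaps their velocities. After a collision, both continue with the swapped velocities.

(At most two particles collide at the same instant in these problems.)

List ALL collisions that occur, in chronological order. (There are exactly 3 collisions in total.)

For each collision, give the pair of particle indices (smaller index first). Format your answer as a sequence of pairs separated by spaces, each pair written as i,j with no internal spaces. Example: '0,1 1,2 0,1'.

Answer: 1,2 2,3 1,2

Derivation:
Collision at t=6/5: particles 1 and 2 swap velocities; positions: p0=-19/5 p1=37/5 p2=37/5 p3=51/5; velocities now: v0=-4 v1=-3 v2=2 v3=-4
Collision at t=5/3: particles 2 and 3 swap velocities; positions: p0=-17/3 p1=6 p2=25/3 p3=25/3; velocities now: v0=-4 v1=-3 v2=-4 v3=2
Collision at t=4: particles 1 and 2 swap velocities; positions: p0=-15 p1=-1 p2=-1 p3=13; velocities now: v0=-4 v1=-4 v2=-3 v3=2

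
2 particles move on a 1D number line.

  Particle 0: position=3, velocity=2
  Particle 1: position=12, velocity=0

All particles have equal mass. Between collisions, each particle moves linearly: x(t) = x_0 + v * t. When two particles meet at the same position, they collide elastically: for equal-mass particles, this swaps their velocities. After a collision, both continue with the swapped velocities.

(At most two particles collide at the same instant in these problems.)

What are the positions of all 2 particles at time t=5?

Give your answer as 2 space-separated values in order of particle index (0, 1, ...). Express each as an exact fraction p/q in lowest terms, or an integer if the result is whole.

Answer: 12 13

Derivation:
Collision at t=9/2: particles 0 and 1 swap velocities; positions: p0=12 p1=12; velocities now: v0=0 v1=2
Advance to t=5 (no further collisions before then); velocities: v0=0 v1=2; positions = 12 13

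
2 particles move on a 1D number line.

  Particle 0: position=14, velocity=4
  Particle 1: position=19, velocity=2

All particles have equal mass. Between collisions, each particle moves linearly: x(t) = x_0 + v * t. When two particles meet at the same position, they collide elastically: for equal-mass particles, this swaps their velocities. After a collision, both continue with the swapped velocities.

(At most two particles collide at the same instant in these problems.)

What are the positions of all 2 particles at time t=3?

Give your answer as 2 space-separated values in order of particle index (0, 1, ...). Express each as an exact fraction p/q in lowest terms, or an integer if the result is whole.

Answer: 25 26

Derivation:
Collision at t=5/2: particles 0 and 1 swap velocities; positions: p0=24 p1=24; velocities now: v0=2 v1=4
Advance to t=3 (no further collisions before then); velocities: v0=2 v1=4; positions = 25 26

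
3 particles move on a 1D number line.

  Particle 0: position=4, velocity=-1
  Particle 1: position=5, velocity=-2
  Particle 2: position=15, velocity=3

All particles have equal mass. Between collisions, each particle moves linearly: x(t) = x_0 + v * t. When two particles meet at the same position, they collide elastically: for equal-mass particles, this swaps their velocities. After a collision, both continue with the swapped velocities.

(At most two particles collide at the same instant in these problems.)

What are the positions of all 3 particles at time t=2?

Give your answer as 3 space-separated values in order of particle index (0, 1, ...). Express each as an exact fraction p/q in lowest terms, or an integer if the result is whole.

Answer: 1 2 21

Derivation:
Collision at t=1: particles 0 and 1 swap velocities; positions: p0=3 p1=3 p2=18; velocities now: v0=-2 v1=-1 v2=3
Advance to t=2 (no further collisions before then); velocities: v0=-2 v1=-1 v2=3; positions = 1 2 21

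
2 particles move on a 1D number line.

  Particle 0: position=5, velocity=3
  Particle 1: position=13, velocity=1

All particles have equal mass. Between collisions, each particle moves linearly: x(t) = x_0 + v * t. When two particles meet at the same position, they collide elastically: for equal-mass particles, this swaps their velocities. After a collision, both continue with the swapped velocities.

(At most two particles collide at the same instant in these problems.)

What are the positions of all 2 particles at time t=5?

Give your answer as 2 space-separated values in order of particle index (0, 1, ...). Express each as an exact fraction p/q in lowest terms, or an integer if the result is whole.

Answer: 18 20

Derivation:
Collision at t=4: particles 0 and 1 swap velocities; positions: p0=17 p1=17; velocities now: v0=1 v1=3
Advance to t=5 (no further collisions before then); velocities: v0=1 v1=3; positions = 18 20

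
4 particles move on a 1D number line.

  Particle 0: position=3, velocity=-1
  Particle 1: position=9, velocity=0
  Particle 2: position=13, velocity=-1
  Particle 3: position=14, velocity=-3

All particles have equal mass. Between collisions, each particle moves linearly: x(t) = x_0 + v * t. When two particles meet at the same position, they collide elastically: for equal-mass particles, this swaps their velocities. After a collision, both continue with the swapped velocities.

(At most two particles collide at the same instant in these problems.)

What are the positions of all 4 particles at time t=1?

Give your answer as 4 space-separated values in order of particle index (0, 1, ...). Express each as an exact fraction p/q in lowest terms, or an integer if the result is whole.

Answer: 2 9 11 12

Derivation:
Collision at t=1/2: particles 2 and 3 swap velocities; positions: p0=5/2 p1=9 p2=25/2 p3=25/2; velocities now: v0=-1 v1=0 v2=-3 v3=-1
Advance to t=1 (no further collisions before then); velocities: v0=-1 v1=0 v2=-3 v3=-1; positions = 2 9 11 12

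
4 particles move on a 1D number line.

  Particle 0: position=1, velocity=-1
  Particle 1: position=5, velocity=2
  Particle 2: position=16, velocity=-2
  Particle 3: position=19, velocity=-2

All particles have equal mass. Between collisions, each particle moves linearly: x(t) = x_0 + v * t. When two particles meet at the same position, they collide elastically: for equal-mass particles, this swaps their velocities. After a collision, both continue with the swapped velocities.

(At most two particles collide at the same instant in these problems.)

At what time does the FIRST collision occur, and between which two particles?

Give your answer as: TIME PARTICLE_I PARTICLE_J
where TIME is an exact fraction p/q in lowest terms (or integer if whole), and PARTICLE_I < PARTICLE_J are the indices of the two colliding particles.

Answer: 11/4 1 2

Derivation:
Pair (0,1): pos 1,5 vel -1,2 -> not approaching (rel speed -3 <= 0)
Pair (1,2): pos 5,16 vel 2,-2 -> gap=11, closing at 4/unit, collide at t=11/4
Pair (2,3): pos 16,19 vel -2,-2 -> not approaching (rel speed 0 <= 0)
Earliest collision: t=11/4 between 1 and 2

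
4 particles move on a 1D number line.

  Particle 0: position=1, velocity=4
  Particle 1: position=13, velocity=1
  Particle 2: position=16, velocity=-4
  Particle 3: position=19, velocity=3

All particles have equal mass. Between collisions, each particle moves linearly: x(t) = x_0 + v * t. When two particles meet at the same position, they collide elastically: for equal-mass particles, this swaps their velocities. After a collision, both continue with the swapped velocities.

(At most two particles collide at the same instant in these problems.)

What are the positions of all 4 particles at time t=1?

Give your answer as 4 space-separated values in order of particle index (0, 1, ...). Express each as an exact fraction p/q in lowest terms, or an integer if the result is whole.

Collision at t=3/5: particles 1 and 2 swap velocities; positions: p0=17/5 p1=68/5 p2=68/5 p3=104/5; velocities now: v0=4 v1=-4 v2=1 v3=3
Advance to t=1 (no further collisions before then); velocities: v0=4 v1=-4 v2=1 v3=3; positions = 5 12 14 22

Answer: 5 12 14 22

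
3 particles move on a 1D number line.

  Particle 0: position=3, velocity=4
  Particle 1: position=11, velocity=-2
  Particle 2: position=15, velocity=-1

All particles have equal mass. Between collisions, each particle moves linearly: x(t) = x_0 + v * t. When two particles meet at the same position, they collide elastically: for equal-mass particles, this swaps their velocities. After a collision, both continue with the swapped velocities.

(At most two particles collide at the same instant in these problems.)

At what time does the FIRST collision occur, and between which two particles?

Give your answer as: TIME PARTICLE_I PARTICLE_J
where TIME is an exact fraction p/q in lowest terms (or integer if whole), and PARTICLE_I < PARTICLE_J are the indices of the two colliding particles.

Answer: 4/3 0 1

Derivation:
Pair (0,1): pos 3,11 vel 4,-2 -> gap=8, closing at 6/unit, collide at t=4/3
Pair (1,2): pos 11,15 vel -2,-1 -> not approaching (rel speed -1 <= 0)
Earliest collision: t=4/3 between 0 and 1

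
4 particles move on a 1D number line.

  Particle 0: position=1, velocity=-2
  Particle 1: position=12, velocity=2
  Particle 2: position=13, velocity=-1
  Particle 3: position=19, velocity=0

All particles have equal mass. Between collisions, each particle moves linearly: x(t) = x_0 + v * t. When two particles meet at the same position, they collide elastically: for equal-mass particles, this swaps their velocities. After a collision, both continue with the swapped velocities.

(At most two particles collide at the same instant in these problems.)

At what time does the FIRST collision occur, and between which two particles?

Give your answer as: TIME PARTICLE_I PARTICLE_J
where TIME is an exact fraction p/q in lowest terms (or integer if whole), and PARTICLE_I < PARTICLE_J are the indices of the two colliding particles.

Answer: 1/3 1 2

Derivation:
Pair (0,1): pos 1,12 vel -2,2 -> not approaching (rel speed -4 <= 0)
Pair (1,2): pos 12,13 vel 2,-1 -> gap=1, closing at 3/unit, collide at t=1/3
Pair (2,3): pos 13,19 vel -1,0 -> not approaching (rel speed -1 <= 0)
Earliest collision: t=1/3 between 1 and 2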